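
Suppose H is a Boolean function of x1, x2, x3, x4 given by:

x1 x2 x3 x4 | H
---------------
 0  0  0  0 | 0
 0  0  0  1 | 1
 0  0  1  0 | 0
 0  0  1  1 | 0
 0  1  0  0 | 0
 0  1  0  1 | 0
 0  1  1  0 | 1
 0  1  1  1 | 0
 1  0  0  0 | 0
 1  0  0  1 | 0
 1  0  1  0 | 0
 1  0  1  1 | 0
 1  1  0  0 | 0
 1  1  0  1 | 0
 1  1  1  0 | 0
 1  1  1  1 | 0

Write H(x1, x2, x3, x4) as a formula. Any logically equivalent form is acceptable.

H(x1, x2, x3, x4) = (((¬x1 ∧ ¬x2) ∧ ¬x3) ∧ x4) ∨ (((¬x1 ∧ x2) ∧ x3) ∧ ¬x4)

Collect the rows where H=1 — (0,0,0,1), (0,1,1,0) — and write one minterm per row: ¬x1·¬x2·¬x3·x4, ¬x1·x2·x3·¬x4. Their union (logical OR) reproduces the table exactly.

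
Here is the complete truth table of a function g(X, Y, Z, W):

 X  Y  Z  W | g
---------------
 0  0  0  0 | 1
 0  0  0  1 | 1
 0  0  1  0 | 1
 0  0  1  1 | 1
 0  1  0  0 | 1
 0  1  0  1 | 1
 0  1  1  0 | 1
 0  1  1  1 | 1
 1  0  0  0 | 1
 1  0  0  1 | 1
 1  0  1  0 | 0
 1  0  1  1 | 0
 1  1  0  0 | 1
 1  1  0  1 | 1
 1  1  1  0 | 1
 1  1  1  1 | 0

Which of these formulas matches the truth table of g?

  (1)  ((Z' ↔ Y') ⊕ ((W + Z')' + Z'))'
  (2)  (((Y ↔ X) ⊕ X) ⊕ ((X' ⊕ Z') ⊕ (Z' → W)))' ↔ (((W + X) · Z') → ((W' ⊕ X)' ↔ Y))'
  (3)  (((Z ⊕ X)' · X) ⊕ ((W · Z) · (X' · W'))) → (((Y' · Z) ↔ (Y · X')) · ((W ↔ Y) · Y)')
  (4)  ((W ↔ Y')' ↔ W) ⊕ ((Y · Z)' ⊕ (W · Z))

3

(1) disagrees with g on (0,0,1,0) (formula → 0, table → 1); rule it out.
(2) disagrees with g on (0,1,0,0) (formula → 0, table → 1); rule it out.
(4) disagrees with g on (0,0,1,1) (formula → 0, table → 1); rule it out.
Only (3) survives; checking it on all 16 rows confirms it matches g.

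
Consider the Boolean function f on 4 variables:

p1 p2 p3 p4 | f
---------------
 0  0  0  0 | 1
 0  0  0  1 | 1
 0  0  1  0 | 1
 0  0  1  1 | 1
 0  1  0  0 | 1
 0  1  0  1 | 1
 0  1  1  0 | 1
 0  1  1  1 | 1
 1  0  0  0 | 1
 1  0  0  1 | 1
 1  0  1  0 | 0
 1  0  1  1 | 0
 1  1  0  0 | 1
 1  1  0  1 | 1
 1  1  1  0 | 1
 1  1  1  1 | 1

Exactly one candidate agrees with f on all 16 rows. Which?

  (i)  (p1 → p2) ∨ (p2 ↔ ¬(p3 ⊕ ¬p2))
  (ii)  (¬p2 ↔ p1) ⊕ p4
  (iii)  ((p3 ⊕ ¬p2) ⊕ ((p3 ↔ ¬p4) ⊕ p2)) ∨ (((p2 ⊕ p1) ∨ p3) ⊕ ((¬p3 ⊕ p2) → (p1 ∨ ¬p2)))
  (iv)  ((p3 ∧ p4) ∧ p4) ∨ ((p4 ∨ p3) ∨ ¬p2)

i

(ii) disagrees with f on (0,0,0,0) (formula → 0, table → 1); rule it out.
(iii) disagrees with f on (0,0,1,1) (formula → 0, table → 1); rule it out.
(iv) disagrees with f on (0,1,0,0) (formula → 0, table → 1); rule it out.
(i) is the remaining candidate, and it agrees with f on all 16 inputs.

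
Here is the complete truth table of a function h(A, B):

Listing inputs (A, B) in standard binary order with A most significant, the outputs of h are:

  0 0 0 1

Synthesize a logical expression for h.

h(A, B) = A AND B

The output is 1 only when every input is 1 — the AND of all inputs.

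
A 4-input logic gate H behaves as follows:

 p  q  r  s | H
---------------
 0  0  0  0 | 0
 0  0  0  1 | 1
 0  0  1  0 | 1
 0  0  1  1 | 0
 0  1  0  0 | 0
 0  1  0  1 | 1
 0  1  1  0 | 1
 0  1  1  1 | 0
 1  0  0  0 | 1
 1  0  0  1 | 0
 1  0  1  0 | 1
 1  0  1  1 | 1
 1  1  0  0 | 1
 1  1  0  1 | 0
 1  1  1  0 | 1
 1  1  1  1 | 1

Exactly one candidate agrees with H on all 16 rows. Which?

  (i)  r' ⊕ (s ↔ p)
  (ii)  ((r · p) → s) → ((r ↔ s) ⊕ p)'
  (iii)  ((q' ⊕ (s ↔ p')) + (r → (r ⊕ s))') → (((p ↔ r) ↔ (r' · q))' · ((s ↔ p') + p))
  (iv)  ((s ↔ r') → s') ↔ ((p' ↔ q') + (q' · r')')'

ii

(i): at (1,0,1,0) it gives 0, but H = 1 — eliminated.
(iii): at (0,0,1,0) it gives 0, but H = 1 — eliminated.
(iv): at (0,0,1,0) it gives 0, but H = 1 — eliminated.
Only (ii) survives; checking it on all 16 rows confirms it matches H.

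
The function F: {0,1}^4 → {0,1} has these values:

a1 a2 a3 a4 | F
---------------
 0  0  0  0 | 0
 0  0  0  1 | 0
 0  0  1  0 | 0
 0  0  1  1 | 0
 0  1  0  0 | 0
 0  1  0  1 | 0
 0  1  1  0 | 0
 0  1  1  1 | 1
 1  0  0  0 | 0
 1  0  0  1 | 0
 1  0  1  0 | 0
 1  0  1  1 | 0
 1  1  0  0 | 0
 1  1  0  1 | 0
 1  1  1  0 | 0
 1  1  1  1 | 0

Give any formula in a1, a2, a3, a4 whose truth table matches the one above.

F is 1 on exactly one input, (0,1,1,1), whose minterm is ¬a1·a2·a3·a4. So F is just that conjunction.

F(a1, a2, a3, a4) = ((¬a1 ∧ a2) ∧ a3) ∧ a4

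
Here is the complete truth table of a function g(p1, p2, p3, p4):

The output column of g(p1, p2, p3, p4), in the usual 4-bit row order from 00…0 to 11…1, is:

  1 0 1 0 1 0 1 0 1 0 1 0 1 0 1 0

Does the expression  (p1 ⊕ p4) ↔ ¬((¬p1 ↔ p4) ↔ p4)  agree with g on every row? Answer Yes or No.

Test each input against both g and the formula:
  p1=0, p2=0, p3=0, p4=0: formula gives 1, g = 1 ✓
  p1=0, p2=0, p3=0, p4=1: formula gives 0, g = 0 ✓
  p1=0, p2=0, p3=1, p4=0: formula gives 1, g = 1 ✓
  p1=0, p2=0, p3=1, p4=1: formula gives 0, g = 0 ✓
  …and likewise for the remaining 12 rows.
All 16 rows match — the expression computes g exactly.

Yes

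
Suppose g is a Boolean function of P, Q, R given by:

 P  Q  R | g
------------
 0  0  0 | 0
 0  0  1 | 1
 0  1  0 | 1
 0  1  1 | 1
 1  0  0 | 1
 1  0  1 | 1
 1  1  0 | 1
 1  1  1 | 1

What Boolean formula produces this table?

The output is 1 whenever at least one input is 1 — the OR of all inputs.

g(P, Q, R) = (P or Q) or R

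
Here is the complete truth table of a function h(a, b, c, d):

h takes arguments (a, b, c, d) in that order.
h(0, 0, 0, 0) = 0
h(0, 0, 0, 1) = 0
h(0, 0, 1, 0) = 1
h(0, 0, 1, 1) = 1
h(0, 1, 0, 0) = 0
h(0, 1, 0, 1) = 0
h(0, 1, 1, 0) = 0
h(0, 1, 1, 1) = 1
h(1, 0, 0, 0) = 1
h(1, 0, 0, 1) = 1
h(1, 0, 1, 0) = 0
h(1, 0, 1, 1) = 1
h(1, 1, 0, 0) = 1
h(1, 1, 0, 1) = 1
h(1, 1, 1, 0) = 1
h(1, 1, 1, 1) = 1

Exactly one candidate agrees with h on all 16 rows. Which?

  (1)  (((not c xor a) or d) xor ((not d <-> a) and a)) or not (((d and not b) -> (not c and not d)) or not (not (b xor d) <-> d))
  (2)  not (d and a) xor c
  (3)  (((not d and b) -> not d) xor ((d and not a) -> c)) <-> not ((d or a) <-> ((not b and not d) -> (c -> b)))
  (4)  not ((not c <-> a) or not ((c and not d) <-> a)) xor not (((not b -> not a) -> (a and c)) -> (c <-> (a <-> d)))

(1) fails at (0,0,0,0): the formula yields 1, h is 0.
(2) fails at (0,0,0,0): the formula yields 1, h is 0.
(4) fails at (0,0,0,0): the formula yields 1, h is 0.
(3) is the remaining candidate, and it agrees with h on all 16 inputs.

3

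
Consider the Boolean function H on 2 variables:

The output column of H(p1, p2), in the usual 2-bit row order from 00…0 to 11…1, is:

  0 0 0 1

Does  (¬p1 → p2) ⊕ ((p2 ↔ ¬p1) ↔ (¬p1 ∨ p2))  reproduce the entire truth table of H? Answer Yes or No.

No

Evaluate (¬p1 → p2) ⊕ ((p2 ↔ ¬p1) ↔ (¬p1 ∨ p2)) on each row and compare to H:
  p1=0, p2=0: formula gives 0, H = 0 ✓
  p1=0, p2=1: formula gives 0, H = 0 ✓
  p1=1, p2=0: formula gives 1, but H = 0 ✗
A single disagreement suffices: at (1,0) they differ, so the formula does not compute H.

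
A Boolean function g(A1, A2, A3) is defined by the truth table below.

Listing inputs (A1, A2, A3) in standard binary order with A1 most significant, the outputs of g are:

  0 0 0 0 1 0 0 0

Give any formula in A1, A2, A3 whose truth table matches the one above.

g(A1, A2, A3) = (A1 & ~A2) & ~A3

Only row (1,0,0) gives 1. That row's minterm A1·¬A2·¬A3 is g directly.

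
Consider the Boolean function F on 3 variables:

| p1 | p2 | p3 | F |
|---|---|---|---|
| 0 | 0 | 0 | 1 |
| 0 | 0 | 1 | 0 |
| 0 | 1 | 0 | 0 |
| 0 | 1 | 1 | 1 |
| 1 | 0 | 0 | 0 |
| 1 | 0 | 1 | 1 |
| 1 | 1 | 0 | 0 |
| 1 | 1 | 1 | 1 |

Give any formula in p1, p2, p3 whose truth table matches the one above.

The 1-rows are (0,0,0), (0,1,1), (1,0,1), (1,1,1). Each contributes one minterm — ¬p1·¬p2·¬p3; ¬p1·p2·p3; p1·¬p2·p3; p1·p2·p3 — and their disjunction is a sum-of-products form of F.

F(p1, p2, p3) = ((((p1' · p2') · p3') + ((p1' · p2) · p3)) + ((p1 · p2') · p3)) + ((p1 · p2) · p3)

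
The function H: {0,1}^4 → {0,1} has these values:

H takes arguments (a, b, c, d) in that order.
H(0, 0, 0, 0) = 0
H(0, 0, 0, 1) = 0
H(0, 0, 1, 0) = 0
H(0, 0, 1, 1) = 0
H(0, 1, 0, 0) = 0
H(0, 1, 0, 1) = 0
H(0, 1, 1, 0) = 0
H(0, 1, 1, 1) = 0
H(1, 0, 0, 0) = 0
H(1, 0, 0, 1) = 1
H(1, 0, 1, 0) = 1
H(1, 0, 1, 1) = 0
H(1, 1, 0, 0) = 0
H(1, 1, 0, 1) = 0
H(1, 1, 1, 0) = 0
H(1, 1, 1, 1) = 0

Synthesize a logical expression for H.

Collect the rows where H=1 — (1,0,0,1), (1,0,1,0) — and write one minterm per row: a·¬b·¬c·d, a·¬b·c·¬d. Their union (logical OR) reproduces the table exactly.

H(a, b, c, d) = (((a ∧ ¬b) ∧ ¬c) ∧ d) ∨ (((a ∧ ¬b) ∧ c) ∧ ¬d)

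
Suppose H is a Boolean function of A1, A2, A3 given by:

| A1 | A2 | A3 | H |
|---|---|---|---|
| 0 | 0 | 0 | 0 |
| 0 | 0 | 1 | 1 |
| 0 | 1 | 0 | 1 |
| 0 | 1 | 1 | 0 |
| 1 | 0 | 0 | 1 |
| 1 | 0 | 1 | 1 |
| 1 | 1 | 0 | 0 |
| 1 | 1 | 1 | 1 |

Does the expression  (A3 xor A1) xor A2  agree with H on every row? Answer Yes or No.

No

Test each input against both H and the formula:
  A1=0, A2=0, A3=0: formula gives 0, H = 0 ✓
  A1=0, A2=0, A3=1: formula gives 1, H = 1 ✓
  A1=0, A2=1, A3=0: formula gives 1, H = 1 ✓
  A1=0, A2=1, A3=1: formula gives 0, H = 0 ✓
  A1=1, A2=0, A3=0: formula gives 1, H = 1 ✓
  A1=1, A2=0, A3=1: formula gives 0, but H = 1 ✗
A single disagreement suffices: at (1,0,1) they differ, so the formula does not compute H.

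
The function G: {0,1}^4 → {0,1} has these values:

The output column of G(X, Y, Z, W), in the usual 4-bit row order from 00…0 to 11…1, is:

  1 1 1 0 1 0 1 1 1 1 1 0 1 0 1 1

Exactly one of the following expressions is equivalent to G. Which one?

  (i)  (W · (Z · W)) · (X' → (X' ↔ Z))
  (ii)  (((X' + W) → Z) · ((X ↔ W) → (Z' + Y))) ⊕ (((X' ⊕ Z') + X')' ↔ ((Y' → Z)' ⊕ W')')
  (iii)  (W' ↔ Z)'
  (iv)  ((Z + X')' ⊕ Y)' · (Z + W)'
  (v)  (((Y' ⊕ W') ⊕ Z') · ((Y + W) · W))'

v

(i): at (0,0,0,0) it gives 0, but G = 1 — eliminated.
(ii): at (0,0,0,0) it gives 0, but G = 1 — eliminated.
(iii): at (0,0,0,1) it gives 0, but G = 1 — eliminated.
(iv): at (0,0,0,1) it gives 0, but G = 1 — eliminated.
That leaves (v). Evaluating it on every row reproduces the table of G exactly.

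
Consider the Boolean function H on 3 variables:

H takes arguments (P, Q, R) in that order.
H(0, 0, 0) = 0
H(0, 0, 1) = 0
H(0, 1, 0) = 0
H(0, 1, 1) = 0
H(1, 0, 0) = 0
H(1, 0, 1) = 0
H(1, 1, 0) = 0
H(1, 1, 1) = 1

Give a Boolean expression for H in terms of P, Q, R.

H(P, Q, R) = (P ∧ Q) ∧ R

The output is 1 only when every input is 1 — the AND of all inputs.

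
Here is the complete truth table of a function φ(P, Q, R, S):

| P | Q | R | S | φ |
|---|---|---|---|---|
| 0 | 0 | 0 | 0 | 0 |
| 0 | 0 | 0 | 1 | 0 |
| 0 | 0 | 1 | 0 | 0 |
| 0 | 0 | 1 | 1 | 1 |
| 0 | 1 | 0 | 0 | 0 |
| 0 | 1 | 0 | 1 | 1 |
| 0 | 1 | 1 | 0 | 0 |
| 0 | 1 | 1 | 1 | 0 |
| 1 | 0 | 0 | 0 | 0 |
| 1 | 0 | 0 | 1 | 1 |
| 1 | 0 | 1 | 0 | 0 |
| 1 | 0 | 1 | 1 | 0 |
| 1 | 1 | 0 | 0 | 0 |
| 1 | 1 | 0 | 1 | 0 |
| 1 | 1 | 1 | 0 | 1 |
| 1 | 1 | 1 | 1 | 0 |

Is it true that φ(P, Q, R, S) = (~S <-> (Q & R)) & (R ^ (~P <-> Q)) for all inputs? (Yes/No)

Yes

Evaluate (~S <-> (Q & R)) & (R ^ (~P <-> Q)) on each row and compare to φ:
  P=0, Q=0, R=0, S=0: formula gives 0, φ = 0 ✓
  P=0, Q=0, R=0, S=1: formula gives 0, φ = 0 ✓
  P=0, Q=0, R=1, S=0: formula gives 0, φ = 0 ✓
  P=0, Q=0, R=1, S=1: formula gives 1, φ = 1 ✓
  … (the remaining 12 rows also agree.)
Every row agrees, so the formula is equivalent.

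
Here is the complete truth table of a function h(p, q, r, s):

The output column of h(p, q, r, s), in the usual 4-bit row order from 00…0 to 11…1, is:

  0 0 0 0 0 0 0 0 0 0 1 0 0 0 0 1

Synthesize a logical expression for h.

h(p, q, r, s) = (((p · q') · r) · s') + (((p · q) · r) · s)

The 1-rows are (1,0,1,0), (1,1,1,1). Each contributes one minterm — p·¬q·r·¬s; p·q·r·s — and their disjunction is a sum-of-products form of h.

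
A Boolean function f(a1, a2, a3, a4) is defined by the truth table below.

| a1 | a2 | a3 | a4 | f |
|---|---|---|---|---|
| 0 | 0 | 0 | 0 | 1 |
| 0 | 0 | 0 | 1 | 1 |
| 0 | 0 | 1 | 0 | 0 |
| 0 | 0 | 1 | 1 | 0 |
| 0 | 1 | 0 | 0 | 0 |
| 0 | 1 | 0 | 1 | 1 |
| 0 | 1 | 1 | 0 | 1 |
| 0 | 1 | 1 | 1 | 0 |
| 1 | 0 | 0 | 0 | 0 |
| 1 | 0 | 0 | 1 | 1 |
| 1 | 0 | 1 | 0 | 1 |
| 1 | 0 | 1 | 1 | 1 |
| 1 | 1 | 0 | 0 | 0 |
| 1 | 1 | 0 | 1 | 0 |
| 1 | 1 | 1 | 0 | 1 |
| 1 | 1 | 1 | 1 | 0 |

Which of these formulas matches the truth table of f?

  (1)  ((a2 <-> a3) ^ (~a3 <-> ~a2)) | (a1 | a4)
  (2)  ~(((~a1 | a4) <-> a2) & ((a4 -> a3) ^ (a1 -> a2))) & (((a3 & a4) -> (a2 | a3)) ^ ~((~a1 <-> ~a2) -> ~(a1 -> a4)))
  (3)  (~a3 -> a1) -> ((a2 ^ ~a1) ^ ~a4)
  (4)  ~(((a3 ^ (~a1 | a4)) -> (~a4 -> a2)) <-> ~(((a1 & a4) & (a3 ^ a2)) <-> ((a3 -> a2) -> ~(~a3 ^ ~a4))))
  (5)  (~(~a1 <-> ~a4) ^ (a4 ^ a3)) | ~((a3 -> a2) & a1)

4

(1) fails at (0,0,0,0): the formula yields 0, f is 1.
(2) fails at (0,0,0,0): the formula yields 0, f is 1.
(3) fails at (0,0,1,1): the formula yields 1, f is 0.
(5) fails at (0,0,1,0): the formula yields 1, f is 0.
That leaves (4). Evaluating it on every row reproduces the table of f exactly.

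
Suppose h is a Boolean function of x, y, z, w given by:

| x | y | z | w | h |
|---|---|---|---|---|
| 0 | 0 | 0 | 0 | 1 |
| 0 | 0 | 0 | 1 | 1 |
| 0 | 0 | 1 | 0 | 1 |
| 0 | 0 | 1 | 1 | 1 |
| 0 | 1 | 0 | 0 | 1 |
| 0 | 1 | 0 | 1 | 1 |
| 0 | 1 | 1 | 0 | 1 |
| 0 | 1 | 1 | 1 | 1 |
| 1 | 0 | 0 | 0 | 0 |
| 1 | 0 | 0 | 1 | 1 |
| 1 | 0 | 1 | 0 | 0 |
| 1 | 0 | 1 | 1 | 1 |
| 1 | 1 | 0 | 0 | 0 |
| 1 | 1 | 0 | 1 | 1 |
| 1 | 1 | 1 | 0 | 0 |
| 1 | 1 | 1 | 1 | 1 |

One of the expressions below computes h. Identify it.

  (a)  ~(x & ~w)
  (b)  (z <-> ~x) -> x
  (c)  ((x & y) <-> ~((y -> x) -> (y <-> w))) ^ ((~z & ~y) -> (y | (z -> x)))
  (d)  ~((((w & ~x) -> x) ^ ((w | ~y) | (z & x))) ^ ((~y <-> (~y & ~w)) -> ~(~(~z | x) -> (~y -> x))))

a

(b) disagrees with h on (0,0,1,0) (formula → 0, table → 1); rule it out.
(c) disagrees with h on (0,0,0,0) (formula → 0, table → 1); rule it out.
(d) disagrees with h on (0,0,1,0) (formula → 0, table → 1); rule it out.
Only (a) survives; checking it on all 16 rows confirms it matches h.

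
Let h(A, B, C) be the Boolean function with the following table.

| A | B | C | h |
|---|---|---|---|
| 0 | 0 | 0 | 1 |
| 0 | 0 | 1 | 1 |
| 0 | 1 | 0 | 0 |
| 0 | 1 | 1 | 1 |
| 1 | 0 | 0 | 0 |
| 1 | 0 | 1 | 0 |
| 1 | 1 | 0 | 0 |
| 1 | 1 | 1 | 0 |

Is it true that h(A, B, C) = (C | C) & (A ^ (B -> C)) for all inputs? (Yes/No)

Check the formula against h row by row:
  A=0, B=0, C=0: formula gives 0, but h = 1 ✗
Row (0,0,0) is a counterexample, so the formula is not equivalent to h.

No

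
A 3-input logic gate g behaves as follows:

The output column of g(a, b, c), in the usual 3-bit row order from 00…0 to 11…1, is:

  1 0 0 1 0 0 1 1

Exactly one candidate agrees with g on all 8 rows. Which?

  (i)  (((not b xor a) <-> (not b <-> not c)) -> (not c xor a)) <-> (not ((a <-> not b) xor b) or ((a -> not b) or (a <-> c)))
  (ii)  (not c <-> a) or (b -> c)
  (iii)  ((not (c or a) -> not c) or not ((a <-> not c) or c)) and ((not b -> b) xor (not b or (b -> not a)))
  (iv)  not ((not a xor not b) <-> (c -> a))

(i) disagrees with g on (0,0,1) (formula → 1, table → 0); rule it out.
(ii) disagrees with g on (0,0,1) (formula → 1, table → 0); rule it out.
(iii) disagrees with g on (0,0,1) (formula → 1, table → 0); rule it out.
(iv) is the remaining candidate, and it agrees with g on all 8 inputs.

iv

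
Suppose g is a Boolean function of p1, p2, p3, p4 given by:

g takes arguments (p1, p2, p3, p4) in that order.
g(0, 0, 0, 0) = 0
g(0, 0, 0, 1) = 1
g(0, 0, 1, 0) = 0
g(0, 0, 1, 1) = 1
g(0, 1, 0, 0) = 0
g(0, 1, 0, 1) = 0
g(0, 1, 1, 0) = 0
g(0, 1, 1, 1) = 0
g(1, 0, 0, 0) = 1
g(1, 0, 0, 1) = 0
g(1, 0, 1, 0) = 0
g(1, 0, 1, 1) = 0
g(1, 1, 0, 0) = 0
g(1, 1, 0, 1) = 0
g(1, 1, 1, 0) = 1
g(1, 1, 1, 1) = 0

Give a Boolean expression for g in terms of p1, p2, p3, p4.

g(p1, p2, p3, p4) = (((((not p1 and not p2) and not p3) and p4) or (((not p1 and not p2) and p3) and p4)) or (((p1 and not p2) and not p3) and not p4)) or (((p1 and p2) and p3) and not p4)

g=1 on 4 inputs: (0,0,0,1), (0,0,1,1), (1,0,0,0), (1,1,1,0). Reading each as a conjunction of literals (¬p1·¬p2·¬p3·p4, ¬p1·¬p2·p3·p4, p1·¬p2·¬p3·¬p4, p1·p2·p3·¬p4) and taking the OR gives the canonical DNF.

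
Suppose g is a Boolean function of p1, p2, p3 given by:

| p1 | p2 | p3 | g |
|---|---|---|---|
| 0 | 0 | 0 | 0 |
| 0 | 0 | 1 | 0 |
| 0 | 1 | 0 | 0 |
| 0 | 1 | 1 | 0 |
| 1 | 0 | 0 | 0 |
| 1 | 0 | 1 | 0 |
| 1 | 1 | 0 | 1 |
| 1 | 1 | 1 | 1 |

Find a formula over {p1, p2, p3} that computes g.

g(p1, p2, p3) = ((p1 & p2) & ~p3) | ((p1 & p2) & p3)

The 1-rows are (1,1,0), (1,1,1). Each contributes one minterm — p1·p2·¬p3; p1·p2·p3 — and their disjunction is a sum-of-products form of g.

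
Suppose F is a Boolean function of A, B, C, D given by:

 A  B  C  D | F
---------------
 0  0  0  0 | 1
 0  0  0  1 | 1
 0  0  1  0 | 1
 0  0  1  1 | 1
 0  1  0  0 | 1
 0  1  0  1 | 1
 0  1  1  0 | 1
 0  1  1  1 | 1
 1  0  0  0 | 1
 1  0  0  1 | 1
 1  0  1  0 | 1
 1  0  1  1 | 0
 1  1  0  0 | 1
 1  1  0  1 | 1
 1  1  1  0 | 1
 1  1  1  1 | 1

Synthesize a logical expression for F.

F(A, B, C, D) = ~(((A & ~B) & C) & D)

Only row (1,0,1,1) gives 0. So F is 1 everywhere except there — the complement of the minterm A·¬B·C·D.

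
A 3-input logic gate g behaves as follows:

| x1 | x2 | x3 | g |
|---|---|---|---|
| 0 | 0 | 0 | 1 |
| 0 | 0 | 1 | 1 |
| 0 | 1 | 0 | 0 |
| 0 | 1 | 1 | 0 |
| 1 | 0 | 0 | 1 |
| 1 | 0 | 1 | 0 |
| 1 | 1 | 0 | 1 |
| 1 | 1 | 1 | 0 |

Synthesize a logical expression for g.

Collect the rows where g=1 — (0,0,0), (0,0,1), (1,0,0), (1,1,0) — and write one minterm per row: ¬x1·¬x2·¬x3, ¬x1·¬x2·x3, x1·¬x2·¬x3, x1·x2·¬x3. Their union (logical OR) reproduces the table exactly.

g(x1, x2, x3) = ((((x1' · x2') · x3') + ((x1' · x2') · x3)) + ((x1 · x2') · x3')) + ((x1 · x2) · x3')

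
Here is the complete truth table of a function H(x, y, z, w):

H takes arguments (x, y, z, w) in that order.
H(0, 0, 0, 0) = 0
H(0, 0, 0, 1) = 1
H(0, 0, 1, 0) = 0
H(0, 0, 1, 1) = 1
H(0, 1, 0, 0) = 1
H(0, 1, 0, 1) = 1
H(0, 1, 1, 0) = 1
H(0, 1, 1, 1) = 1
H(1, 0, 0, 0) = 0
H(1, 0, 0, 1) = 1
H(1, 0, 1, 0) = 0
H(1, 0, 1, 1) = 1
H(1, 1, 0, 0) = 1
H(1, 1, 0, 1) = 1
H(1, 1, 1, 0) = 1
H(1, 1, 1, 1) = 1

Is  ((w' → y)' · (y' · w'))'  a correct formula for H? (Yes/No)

Yes

Check the formula against H row by row:
  x=0, y=0, z=0, w=0: formula gives 0, H = 0 ✓
  x=0, y=0, z=0, w=1: formula gives 1, H = 1 ✓
  x=0, y=0, z=1, w=0: formula gives 0, H = 0 ✓
  x=0, y=0, z=1, w=1: formula gives 1, H = 1 ✓
  … (the remaining 12 rows also agree.)
All 16 rows match — the expression computes H exactly.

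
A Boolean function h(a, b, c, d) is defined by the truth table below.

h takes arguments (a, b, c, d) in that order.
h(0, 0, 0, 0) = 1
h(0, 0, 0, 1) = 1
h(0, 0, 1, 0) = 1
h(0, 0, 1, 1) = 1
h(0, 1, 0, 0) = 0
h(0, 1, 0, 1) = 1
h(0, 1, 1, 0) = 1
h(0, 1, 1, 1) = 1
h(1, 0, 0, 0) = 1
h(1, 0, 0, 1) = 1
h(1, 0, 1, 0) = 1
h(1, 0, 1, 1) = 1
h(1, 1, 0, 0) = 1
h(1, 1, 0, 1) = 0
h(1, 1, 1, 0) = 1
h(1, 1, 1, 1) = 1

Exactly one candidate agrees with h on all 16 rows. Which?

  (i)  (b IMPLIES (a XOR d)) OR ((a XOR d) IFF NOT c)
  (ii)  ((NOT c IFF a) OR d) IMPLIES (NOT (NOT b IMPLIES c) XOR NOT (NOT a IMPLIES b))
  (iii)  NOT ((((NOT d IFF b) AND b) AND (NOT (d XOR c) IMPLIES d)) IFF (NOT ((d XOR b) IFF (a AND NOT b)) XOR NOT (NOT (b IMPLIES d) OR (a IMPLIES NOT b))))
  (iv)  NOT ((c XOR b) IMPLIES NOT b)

(ii): at (0,0,0,1) it gives 0, but h = 1 — eliminated.
(iii): at (0,0,0,0) it gives 0, but h = 1 — eliminated.
(iv): at (0,0,0,0) it gives 0, but h = 1 — eliminated.
That leaves (i). Evaluating it on every row reproduces the table of h exactly.

i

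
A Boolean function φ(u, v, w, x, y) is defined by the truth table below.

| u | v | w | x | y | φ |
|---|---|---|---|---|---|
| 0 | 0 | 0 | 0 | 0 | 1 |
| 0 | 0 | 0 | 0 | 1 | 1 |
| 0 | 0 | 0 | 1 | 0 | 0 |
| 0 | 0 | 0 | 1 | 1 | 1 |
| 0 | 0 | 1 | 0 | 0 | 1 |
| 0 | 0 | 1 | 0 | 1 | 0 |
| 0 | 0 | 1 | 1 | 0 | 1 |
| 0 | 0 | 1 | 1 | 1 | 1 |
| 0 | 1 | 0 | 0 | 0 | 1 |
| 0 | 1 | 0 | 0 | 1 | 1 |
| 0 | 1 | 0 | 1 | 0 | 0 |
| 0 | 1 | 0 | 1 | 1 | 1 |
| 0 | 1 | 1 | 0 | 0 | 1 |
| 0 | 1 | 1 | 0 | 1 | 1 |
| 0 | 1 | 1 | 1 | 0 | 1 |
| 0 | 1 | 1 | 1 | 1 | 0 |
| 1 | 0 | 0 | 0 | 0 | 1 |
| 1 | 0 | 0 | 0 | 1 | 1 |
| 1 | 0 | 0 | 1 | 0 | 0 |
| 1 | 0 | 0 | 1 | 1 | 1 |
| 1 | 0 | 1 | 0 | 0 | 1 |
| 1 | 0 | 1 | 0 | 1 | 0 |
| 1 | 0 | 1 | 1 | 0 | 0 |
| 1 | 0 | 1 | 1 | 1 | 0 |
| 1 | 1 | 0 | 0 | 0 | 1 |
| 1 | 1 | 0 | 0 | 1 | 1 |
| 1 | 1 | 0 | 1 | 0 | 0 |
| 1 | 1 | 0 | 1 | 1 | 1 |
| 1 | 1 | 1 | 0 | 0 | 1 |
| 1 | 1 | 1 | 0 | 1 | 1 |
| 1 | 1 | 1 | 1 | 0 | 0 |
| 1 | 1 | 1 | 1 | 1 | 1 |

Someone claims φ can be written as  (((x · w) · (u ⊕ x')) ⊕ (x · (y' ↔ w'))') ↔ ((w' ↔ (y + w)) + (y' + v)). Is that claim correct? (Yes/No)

Yes

Evaluate (((x · w) · (u ⊕ x')) ⊕ (x · (y' ↔ w'))') ↔ ((w' ↔ (y + w)) + (y' + v)) on each row and compare to φ:
  u=0, v=0, w=0, x=0, y=0: formula gives 1, φ = 1 ✓
  u=0, v=0, w=0, x=0, y=1: formula gives 1, φ = 1 ✓
  u=0, v=0, w=0, x=1, y=0: formula gives 0, φ = 0 ✓
  u=0, v=0, w=0, x=1, y=1: formula gives 1, φ = 1 ✓
  …and likewise for the remaining 28 rows.
All 32 rows match — the expression computes φ exactly.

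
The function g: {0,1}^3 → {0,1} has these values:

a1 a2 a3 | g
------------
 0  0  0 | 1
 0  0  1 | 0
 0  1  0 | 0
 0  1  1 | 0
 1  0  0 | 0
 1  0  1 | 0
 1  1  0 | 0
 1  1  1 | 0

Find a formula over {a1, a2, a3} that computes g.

The output is 1 only when every input is 0 — NOR of all inputs.

g(a1, a2, a3) = ((a1 + a2) + a3)'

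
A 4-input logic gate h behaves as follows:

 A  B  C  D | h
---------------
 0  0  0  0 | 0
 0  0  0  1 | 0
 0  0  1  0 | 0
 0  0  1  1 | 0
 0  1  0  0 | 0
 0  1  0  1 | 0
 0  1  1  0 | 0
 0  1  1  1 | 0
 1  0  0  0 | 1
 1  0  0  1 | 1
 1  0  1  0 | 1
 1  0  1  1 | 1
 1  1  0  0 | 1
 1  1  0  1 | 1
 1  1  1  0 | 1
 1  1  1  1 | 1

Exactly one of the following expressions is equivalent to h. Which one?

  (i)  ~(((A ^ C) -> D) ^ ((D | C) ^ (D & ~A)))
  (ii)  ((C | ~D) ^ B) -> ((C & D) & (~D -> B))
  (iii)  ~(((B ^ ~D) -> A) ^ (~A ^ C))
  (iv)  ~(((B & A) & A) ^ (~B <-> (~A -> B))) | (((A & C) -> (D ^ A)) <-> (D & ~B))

(ii) disagrees with h on (0,0,0,1) (formula → 1, table → 0); rule it out.
(iii) disagrees with h on (0,0,0,1) (formula → 1, table → 0); rule it out.
(iv) disagrees with h on (0,0,0,0) (formula → 1, table → 0); rule it out.
That leaves (i). Evaluating it on every row reproduces the table of h exactly.

i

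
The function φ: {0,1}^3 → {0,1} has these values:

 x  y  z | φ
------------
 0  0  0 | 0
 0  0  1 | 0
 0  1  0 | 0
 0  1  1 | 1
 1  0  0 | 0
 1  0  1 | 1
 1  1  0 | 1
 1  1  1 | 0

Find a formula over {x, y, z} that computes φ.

φ(x, y, z) = (((NOT x AND y) AND z) OR ((x AND NOT y) AND z)) OR ((x AND y) AND NOT z)

Collect the rows where φ=1 — (0,1,1), (1,0,1), (1,1,0) — and write one minterm per row: ¬x·y·z, x·¬y·z, x·y·¬z. Their union (logical OR) reproduces the table exactly.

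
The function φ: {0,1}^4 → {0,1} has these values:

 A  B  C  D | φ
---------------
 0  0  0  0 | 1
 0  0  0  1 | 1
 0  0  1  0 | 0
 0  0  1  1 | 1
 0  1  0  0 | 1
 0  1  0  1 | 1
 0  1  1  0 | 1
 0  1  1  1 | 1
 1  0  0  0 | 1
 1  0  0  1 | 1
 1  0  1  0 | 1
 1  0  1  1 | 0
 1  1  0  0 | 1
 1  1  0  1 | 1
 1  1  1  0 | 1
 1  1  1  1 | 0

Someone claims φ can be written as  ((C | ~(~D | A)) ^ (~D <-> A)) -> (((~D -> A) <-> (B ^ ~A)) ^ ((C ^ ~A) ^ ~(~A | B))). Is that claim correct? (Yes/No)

Evaluate ((C | ~(~D | A)) ^ (~D <-> A)) -> (((~D -> A) <-> (B ^ ~A)) ^ ((C ^ ~A) ^ ~(~A | B))) on each row and compare to φ:
  A=0, B=0, C=0, D=0: formula gives 1, φ = 1 ✓
  A=0, B=0, C=0, D=1: formula gives 1, φ = 1 ✓
  A=0, B=0, C=1, D=0: formula gives 0, φ = 0 ✓
  A=0, B=0, C=1, D=1: formula gives 1, φ = 1 ✓
  …and likewise for the remaining 12 rows.
No disagreement on any input; they are logically equivalent.

Yes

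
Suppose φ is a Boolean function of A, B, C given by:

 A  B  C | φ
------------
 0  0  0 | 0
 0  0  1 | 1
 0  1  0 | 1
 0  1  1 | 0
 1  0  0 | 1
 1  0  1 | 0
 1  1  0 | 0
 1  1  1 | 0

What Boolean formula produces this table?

φ=1 on 3 inputs: (0,0,1), (0,1,0), (1,0,0). Reading each as a conjunction of literals (¬A·¬B·C, ¬A·B·¬C, A·¬B·¬C) and taking the OR gives the canonical DNF.

φ(A, B, C) = (((not A and not B) and C) or ((not A and B) and not C)) or ((A and not B) and not C)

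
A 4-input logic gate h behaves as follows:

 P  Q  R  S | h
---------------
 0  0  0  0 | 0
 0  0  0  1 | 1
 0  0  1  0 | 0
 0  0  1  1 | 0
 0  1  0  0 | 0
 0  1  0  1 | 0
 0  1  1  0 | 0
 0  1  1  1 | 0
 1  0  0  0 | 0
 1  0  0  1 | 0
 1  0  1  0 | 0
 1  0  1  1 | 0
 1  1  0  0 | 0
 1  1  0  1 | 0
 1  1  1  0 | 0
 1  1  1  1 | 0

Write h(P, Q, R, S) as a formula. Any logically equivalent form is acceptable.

Only row (0,0,0,1) gives 1. That row's minterm ¬P·¬Q·¬R·S is h directly.

h(P, Q, R, S) = ((not P and not Q) and not R) and S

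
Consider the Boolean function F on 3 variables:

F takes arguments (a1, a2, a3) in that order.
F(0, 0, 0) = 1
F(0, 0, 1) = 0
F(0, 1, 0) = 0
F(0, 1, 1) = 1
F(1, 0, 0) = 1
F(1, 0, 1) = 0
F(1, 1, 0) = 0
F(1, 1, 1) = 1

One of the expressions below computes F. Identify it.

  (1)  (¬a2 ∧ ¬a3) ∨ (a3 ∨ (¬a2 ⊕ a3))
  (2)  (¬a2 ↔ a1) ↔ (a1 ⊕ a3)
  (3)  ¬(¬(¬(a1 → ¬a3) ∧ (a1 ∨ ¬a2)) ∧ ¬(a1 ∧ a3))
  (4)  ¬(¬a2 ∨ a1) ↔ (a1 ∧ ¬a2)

(1) fails at (0,0,1): the formula yields 1, F is 0.
(3) fails at (0,0,0): the formula yields 0, F is 1.
(4) fails at (0,0,1): the formula yields 1, F is 0.
Only (2) survives; checking it on all 8 rows confirms it matches F.

2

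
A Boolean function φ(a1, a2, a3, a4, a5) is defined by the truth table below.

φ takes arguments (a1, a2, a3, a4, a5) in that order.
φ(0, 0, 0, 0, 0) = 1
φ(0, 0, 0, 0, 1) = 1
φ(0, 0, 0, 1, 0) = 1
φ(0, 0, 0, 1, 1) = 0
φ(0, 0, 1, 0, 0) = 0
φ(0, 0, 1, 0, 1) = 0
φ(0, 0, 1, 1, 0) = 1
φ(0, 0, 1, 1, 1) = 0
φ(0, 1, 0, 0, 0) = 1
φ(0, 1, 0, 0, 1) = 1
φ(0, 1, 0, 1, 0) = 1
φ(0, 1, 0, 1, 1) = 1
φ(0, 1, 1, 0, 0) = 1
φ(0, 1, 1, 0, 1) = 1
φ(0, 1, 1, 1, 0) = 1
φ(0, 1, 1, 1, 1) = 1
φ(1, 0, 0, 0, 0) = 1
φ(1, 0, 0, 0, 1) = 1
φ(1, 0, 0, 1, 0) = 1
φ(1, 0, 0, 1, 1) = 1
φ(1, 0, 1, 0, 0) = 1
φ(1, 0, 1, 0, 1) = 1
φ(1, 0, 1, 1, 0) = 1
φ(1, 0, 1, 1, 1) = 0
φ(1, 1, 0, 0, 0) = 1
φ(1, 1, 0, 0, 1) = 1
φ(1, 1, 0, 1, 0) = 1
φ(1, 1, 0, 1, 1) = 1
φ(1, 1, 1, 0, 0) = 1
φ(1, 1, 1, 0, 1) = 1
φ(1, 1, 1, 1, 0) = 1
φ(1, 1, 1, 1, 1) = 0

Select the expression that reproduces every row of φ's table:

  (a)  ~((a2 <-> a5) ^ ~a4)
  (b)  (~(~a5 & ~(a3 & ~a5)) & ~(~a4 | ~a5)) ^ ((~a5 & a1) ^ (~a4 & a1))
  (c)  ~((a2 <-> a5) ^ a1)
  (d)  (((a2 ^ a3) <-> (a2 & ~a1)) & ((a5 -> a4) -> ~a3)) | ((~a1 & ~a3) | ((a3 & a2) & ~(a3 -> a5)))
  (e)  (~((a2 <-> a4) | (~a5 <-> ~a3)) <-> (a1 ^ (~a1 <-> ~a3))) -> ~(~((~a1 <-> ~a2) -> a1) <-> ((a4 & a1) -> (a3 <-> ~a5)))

(a) disagrees with φ on (0,0,0,0,1) (formula → 0, table → 1); rule it out.
(b) disagrees with φ on (0,0,0,0,0) (formula → 0, table → 1); rule it out.
(c) disagrees with φ on (0,0,0,0,0) (formula → 0, table → 1); rule it out.
(d) disagrees with φ on (0,0,0,1,1) (formula → 1, table → 0); rule it out.
(e) is the remaining candidate, and it agrees with φ on all 32 inputs.

e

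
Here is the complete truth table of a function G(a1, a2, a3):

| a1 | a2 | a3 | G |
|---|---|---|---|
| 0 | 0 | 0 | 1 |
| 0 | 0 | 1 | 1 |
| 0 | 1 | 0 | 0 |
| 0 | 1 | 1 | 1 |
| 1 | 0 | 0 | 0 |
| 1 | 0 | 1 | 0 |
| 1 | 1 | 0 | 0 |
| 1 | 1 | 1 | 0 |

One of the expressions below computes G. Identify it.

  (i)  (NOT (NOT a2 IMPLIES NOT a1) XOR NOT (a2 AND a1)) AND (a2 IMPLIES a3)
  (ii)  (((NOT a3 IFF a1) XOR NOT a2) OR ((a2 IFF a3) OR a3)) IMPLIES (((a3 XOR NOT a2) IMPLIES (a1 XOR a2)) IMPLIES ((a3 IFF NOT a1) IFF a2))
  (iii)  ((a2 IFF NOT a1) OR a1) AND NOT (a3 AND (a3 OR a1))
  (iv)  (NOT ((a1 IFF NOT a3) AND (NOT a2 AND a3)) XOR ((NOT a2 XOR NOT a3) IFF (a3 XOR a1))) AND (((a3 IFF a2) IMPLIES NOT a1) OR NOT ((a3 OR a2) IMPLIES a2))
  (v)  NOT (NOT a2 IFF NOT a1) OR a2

i

(ii) fails at (0,0,1): the formula yields 0, G is 1.
(iii) fails at (0,0,0): the formula yields 0, G is 1.
(iv) fails at (0,0,0): the formula yields 0, G is 1.
(v) fails at (0,0,0): the formula yields 0, G is 1.
Only (i) survives; checking it on all 8 rows confirms it matches G.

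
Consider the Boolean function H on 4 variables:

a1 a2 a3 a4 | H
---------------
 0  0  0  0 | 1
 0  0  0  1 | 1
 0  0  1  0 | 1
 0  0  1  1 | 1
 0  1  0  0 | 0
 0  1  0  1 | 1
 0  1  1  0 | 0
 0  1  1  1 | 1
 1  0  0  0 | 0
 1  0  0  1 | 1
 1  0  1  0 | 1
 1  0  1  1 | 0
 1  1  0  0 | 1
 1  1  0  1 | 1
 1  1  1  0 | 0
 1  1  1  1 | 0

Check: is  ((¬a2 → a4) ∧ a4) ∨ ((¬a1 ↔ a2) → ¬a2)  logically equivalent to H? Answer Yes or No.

No

Test each input against both H and the formula:
  a1=0, a2=0, a3=0, a4=0: formula gives 1, H = 1 ✓
  a1=0, a2=0, a3=0, a4=1: formula gives 1, H = 1 ✓
  a1=0, a2=0, a3=1, a4=0: formula gives 1, H = 1 ✓
  a1=0, a2=0, a3=1, a4=1: formula gives 1, H = 1 ✓
  …
  a1=1, a2=0, a3=0, a4=0: formula gives 1, but H = 0 ✗
Row (1,0,0,0) is a counterexample, so the formula is not equivalent to H.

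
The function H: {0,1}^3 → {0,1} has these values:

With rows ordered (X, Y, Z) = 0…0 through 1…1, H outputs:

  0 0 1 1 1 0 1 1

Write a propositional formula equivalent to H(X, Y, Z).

H(X, Y, Z) = ((((X' · Y') · Z') + ((X' · Y') · Z)) + ((X · Y') · Z))'

H is 0 on only 3 rows — (0,0,0), (0,0,1), (1,0,1). Writing each as a minterm (¬X·¬Y·¬Z, ¬X·¬Y·Z, X·¬Y·Z) and OR-ing them characterizes exactly where H=0, so H is the negation of that disjunction.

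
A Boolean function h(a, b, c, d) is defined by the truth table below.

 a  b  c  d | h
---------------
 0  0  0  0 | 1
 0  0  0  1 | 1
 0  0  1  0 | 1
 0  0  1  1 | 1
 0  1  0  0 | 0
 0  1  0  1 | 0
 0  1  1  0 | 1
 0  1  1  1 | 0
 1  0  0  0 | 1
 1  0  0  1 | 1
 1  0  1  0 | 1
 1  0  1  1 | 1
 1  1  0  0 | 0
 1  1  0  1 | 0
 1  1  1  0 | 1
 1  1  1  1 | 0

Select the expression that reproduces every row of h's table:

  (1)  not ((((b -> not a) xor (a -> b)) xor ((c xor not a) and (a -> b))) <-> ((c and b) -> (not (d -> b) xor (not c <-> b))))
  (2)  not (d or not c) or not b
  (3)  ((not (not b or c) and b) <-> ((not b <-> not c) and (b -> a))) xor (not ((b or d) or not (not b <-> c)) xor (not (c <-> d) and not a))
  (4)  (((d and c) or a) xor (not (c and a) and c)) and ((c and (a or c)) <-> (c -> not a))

2

(1) disagrees with h on (0,0,0,0) (formula → 0, table → 1); rule it out.
(3) disagrees with h on (0,0,0,0) (formula → 0, table → 1); rule it out.
(4) disagrees with h on (0,0,0,0) (formula → 0, table → 1); rule it out.
That leaves (2). Evaluating it on every row reproduces the table of h exactly.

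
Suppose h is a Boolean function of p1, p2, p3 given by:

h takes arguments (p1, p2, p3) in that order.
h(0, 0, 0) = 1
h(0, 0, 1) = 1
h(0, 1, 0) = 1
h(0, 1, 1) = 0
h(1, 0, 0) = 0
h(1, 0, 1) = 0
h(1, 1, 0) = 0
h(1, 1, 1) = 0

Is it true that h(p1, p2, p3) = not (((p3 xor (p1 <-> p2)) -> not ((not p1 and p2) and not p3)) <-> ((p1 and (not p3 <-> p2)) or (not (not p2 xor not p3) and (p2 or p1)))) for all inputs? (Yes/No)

Test each input against both h and the formula:
  p1=0, p2=0, p3=0: formula gives 1, h = 1 ✓
  p1=0, p2=0, p3=1: formula gives 1, h = 1 ✓
  p1=0, p2=1, p3=0: formula gives 1, h = 1 ✓
  p1=0, p2=1, p3=1: formula gives 0, h = 0 ✓
  p1=1, p2=0, p3=0: formula gives 0, h = 0 ✓
  …and likewise for the remaining 3 rows.
Every row agrees, so the formula is equivalent.

Yes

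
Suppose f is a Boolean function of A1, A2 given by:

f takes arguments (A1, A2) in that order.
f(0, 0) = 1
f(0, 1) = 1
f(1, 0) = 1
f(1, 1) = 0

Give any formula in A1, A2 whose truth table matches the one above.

f is 0 on exactly one input, (1,1), whose minterm is A1·A2. So f is the negation of that single conjunction.

f(A1, A2) = (A1 · A2)'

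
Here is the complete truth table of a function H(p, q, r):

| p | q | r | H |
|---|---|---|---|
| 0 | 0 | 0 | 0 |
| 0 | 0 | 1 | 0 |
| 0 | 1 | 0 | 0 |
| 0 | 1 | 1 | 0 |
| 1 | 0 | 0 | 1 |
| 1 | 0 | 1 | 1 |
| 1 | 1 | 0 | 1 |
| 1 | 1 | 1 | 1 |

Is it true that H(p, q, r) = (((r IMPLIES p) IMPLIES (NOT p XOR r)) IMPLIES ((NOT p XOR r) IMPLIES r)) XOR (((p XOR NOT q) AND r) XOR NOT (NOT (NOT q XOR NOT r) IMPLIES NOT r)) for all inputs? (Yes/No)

Yes

Test each input against both H and the formula:
  p=0, q=0, r=0: formula gives 0, H = 0 ✓
  p=0, q=0, r=1: formula gives 0, H = 0 ✓
  p=0, q=1, r=0: formula gives 0, H = 0 ✓
  p=0, q=1, r=1: formula gives 0, H = 0 ✓
  p=1, q=0, r=0: formula gives 1, H = 1 ✓
  …and likewise for the remaining 3 rows.
Every row agrees, so the formula is equivalent.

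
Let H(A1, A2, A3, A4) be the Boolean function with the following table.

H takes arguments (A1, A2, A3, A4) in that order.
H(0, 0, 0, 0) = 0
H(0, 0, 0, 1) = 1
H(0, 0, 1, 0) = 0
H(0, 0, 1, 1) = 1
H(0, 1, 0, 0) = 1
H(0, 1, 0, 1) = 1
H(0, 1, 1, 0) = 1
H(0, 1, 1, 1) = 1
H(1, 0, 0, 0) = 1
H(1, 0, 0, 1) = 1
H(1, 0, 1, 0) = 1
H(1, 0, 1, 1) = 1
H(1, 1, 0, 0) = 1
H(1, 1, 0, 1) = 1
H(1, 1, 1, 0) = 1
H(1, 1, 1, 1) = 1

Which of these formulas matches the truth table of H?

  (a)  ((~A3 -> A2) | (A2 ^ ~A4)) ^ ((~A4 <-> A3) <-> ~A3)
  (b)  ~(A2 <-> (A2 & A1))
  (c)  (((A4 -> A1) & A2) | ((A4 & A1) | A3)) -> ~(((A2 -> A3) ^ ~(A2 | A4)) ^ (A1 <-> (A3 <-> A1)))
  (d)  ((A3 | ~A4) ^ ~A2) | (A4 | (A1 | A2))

d

(a): at (0,0,0,0) it gives 1, but H = 0 — eliminated.
(b): at (0,0,0,1) it gives 0, but H = 1 — eliminated.
(c): at (0,0,0,0) it gives 1, but H = 0 — eliminated.
Only (d) survives; checking it on all 16 rows confirms it matches H.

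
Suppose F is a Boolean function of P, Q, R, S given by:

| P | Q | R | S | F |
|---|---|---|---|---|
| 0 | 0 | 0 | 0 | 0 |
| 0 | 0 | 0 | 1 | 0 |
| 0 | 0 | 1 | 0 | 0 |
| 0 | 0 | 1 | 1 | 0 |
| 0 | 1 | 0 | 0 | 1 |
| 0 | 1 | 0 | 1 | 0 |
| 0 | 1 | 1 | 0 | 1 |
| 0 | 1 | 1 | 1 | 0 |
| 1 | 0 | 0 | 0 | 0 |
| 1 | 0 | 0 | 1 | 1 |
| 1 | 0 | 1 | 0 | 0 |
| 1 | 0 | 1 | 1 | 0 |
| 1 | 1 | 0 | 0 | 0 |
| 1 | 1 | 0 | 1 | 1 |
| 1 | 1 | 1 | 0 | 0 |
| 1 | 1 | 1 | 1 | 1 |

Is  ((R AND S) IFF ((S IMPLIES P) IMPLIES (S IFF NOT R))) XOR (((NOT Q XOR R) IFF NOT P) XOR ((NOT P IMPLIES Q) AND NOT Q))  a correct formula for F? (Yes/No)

Evaluate ((R AND S) IFF ((S IMPLIES P) IMPLIES (S IFF NOT R))) XOR (((NOT Q XOR R) IFF NOT P) XOR ((NOT P IMPLIES Q) AND NOT Q)) on each row and compare to F:
  P=0, Q=0, R=0, S=0: formula gives 0, F = 0 ✓
  P=0, Q=0, R=0, S=1: formula gives 1, but F = 0 ✗
Since they disagree at (0,0,0,1), the expression is not a correct formula for F.

No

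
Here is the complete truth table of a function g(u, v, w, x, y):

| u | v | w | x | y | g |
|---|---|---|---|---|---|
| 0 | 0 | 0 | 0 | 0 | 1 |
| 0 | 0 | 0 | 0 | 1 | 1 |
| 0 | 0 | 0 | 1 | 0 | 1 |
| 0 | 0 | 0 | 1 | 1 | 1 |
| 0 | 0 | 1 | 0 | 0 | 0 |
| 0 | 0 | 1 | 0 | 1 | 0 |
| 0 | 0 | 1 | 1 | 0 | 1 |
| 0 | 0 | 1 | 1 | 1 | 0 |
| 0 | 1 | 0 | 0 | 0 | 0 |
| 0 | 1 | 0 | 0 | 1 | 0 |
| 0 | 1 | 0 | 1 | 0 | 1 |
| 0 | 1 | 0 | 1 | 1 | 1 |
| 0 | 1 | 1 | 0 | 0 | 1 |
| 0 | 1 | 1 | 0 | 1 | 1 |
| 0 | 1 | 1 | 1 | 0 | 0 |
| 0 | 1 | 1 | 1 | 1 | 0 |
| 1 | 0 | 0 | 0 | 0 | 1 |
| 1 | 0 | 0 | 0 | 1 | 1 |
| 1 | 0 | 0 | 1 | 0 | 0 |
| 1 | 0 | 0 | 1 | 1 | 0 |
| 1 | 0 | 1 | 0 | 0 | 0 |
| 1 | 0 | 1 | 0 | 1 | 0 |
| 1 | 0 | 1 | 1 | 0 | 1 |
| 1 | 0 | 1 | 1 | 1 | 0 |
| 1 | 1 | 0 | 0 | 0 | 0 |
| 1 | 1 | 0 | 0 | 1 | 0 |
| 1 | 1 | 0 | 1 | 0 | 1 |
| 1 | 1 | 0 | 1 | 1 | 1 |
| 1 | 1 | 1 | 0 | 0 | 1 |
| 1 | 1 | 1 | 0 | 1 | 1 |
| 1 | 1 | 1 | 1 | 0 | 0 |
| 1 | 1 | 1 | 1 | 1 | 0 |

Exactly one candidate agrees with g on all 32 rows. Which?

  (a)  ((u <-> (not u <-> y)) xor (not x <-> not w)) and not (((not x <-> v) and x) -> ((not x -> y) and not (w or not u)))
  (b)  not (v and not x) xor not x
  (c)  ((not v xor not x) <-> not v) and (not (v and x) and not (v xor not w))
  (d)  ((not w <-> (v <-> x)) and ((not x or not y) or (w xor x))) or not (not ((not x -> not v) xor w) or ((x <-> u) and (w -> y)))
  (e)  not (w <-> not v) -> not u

d

(a) fails at (0,0,0,0,0): the formula yields 0, g is 1.
(b) fails at (0,0,0,0,0): the formula yields 0, g is 1.
(c) fails at (0,0,0,0,0): the formula yields 0, g is 1.
(e) fails at (0,0,1,0,0): the formula yields 1, g is 0.
(d) is the remaining candidate, and it agrees with g on all 32 inputs.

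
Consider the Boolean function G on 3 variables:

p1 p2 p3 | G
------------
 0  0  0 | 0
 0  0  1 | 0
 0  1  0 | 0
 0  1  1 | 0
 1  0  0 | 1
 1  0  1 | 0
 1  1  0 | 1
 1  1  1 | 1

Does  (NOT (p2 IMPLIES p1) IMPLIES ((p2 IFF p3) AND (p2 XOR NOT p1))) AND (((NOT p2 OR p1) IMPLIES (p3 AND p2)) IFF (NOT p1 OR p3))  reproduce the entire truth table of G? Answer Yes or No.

Check the formula against G row by row:
  p1=0, p2=0, p3=0: formula gives 0, G = 0 ✓
  p1=0, p2=0, p3=1: formula gives 0, G = 0 ✓
  p1=0, p2=1, p3=0: formula gives 0, G = 0 ✓
  p1=0, p2=1, p3=1: formula gives 0, G = 0 ✓
  p1=1, p2=0, p3=0: formula gives 1, G = 1 ✓
  …and likewise for the remaining 3 rows.
All 8 rows match — the expression computes G exactly.

Yes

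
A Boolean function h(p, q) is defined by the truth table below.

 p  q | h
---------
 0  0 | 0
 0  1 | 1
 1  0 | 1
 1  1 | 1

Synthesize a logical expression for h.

The output is 1 whenever at least one input is 1 — the OR of all inputs.

h(p, q) = p or q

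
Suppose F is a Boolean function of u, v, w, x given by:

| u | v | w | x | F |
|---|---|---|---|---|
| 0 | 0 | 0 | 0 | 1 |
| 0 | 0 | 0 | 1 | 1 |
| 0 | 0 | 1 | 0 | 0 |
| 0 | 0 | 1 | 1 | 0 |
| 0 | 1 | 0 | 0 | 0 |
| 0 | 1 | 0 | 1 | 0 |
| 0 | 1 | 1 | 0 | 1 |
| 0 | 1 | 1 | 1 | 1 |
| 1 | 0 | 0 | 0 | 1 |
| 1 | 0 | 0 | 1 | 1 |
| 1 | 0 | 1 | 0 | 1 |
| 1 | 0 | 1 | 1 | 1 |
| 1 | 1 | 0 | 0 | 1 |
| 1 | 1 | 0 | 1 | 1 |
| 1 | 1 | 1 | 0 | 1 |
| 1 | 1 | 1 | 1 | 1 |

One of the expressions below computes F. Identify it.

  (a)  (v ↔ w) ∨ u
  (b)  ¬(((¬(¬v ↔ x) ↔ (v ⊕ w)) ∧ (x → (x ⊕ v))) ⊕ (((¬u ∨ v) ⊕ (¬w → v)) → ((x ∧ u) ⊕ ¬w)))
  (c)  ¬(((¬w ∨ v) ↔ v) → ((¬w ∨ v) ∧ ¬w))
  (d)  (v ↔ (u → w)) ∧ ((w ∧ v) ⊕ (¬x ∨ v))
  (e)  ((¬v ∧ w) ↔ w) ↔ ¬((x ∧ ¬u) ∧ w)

(b) disagrees with F on (0,0,0,0) (formula → 0, table → 1); rule it out.
(c) disagrees with F on (0,0,0,0) (formula → 0, table → 1); rule it out.
(d) disagrees with F on (0,0,0,0) (formula → 0, table → 1); rule it out.
(e) disagrees with F on (0,0,1,0) (formula → 1, table → 0); rule it out.
That leaves (a). Evaluating it on every row reproduces the table of F exactly.

a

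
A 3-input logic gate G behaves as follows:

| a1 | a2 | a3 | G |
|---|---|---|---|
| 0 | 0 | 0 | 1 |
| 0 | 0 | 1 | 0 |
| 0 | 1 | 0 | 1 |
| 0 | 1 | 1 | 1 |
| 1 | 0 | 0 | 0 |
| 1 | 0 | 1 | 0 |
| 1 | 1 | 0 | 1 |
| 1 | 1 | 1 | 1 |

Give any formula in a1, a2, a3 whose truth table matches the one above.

G(a1, a2, a3) = ~((((~a1 & ~a2) & a3) | ((a1 & ~a2) & ~a3)) | ((a1 & ~a2) & a3))

The 0-rows are (0,0,1), (1,0,0), (1,0,1). Take each as a conjunction (¬a1·¬a2·a3, a1·¬a2·¬a3, a1·¬a2·a3), form their disjunction, and complement — that gives a formula that is 1 everywhere G is.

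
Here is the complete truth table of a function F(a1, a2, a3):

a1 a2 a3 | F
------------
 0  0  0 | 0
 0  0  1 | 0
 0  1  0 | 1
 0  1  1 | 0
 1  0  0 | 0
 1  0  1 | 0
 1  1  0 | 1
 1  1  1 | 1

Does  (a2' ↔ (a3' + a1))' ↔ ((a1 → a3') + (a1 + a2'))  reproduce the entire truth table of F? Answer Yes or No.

No

Check the formula against F row by row:
  a1=0, a2=0, a3=0: formula gives 0, F = 0 ✓
  a1=0, a2=0, a3=1: formula gives 1, but F = 0 ✗
A single disagreement suffices: at (0,0,1) they differ, so the formula does not compute F.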